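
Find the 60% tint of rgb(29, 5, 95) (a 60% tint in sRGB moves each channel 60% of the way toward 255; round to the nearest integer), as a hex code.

#A59BBF

Lerp each channel 60% toward 255:
  R: 29 + 135.6 = 164.6 → 165
  G: 5 + 0.6×(255−5) = 5 + 150 = 155 → 155
  B: 95 + 0.6×(255−95) = 95 + 96 = 191 → 191
rgb(165, 155, 191) = #A59BBF.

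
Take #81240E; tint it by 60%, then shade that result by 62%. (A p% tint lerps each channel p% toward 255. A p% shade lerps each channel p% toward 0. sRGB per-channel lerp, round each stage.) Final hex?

#81240E is rgb(129, 36, 14).
Lerp each channel 60% toward 255:
  R: 129 + 0.6×(255−129) = 129 + 75.6 = 204.6 → 205
  G: 36 + 131.4 = 167.4 → 167
  B: 14 + 144.6 = 158.6 → 159
After the tint: rgb(205, 167, 159) = #CDA79F.
Lerp each channel 62% toward 0:
  R: 205 + 0.62×(0−205) = 205 − 127.1 = 77.9 → 78
  G: 167 − 103.54 = 63.46 → 63
  B: 159 + 0.62×(0−159) = 159 − 98.58 = 60.42 → 60
rgb(78, 63, 60) = #4E3F3C.

#4E3F3C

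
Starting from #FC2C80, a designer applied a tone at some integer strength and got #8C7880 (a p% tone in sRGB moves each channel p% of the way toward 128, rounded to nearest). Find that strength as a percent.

#FC2C80 is rgb(252, 44, 128); #8C7880 is rgb(140, 120, 128).
On the R channel (widest range): 140 ≈ 252 + (p/100)(128 − 252), so p ≈ 100×(140 − 252)/(128 − 252) = -11200/-124 = 90.32.
p = 90 reproduces all three channels after rounding.

90%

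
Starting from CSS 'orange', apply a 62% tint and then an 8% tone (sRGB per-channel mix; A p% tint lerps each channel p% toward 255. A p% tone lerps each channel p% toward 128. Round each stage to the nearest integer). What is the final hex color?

#F5D69C

CSS orange is rgb(255, 165, 0).
Lerp each channel 62% toward 255:
  R: 255 + 0.62×(255−255) = 255 + 0 = 255 → 255
  G: 165 + 0.62×(255−165) = 165 + 55.8 = 220.8 → 221
  B: 0 + 0.62×(255−0) = 0 + 158.1 = 158.1 → 158
After the tint: rgb(255, 221, 158) = #FFDD9E.
An 8% tone moves each channel 8% toward 128:
  R: 255 − 10.16 = 244.84 → 245
  G: 221 + 0.08×(128−221) = 221 − 7.44 = 213.56 → 214
  B: 158 − 2.4 = 155.6 → 156
rgb(245, 214, 156) = #F5D69C.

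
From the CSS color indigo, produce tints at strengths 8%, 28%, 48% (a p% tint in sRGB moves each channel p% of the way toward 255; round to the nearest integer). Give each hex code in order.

CSS indigo is rgb(75, 0, 130).
8%: (75 + 14.4 = 89.4→89, 0 + 20.4 = 20.4→20, 130 + 10 = 140→140) → #59148C
28%: (75 + 50.4 = 125.4→125, 0 + 71.4 = 71.4→71, 130 + 35 = 165→165) → #7D47A5
48%: (75 + 86.4 = 161.4→161, 0 + 122.4 = 122.4→122, 130 + 60 = 190→190) → #A17ABE

#59148C, #7D47A5, #A17ABE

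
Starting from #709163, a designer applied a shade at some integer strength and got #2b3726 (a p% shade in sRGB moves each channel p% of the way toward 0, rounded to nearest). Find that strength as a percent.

#709163 is rgb(112, 145, 99); #2b3726 is rgb(43, 55, 38).
On the G channel (widest range): 55 ≈ 145 + (p/100)(0 − 145), so p ≈ 100×(55 − 145)/(0 − 145) = -9000/-145 = 62.07.
p = 62 reproduces all three channels after rounding.

62%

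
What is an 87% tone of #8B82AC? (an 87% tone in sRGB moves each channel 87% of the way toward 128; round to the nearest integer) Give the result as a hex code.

#818086

#8B82AC is rgb(139, 130, 172).
Lerp each channel 87% toward 128:
  R: 139 + 0.87×(128−139) = 139 − 9.57 = 129.43 → 129
  G: 130 − 1.74 = 128.26 → 128
  B: 172 + 0.87×(128−172) = 172 − 38.28 = 133.72 → 134
rgb(129, 128, 134) = #818086.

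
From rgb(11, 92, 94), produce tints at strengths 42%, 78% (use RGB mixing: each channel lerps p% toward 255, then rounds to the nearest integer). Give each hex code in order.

#71A0A2, #C9DBDC

42%: (11 + 102.48 = 113.48→113, 92 + 68.46 = 160.46→160, 94 + 67.62 = 161.62→162) → #71A0A2
78%: (11 + 190.32 = 201.32→201, 92 + 127.14 = 219.14→219, 94 + 125.58 = 219.58→220) → #C9DBDC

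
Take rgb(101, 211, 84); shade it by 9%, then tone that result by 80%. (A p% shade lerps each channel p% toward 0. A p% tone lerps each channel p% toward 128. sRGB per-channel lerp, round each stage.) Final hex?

#798D76

Per channel, c → c + 0.09(0 − c):
  R: 101 + 0.09×(0−101) = 101 − 9.09 = 91.91 → 92
  G: 211 − 18.99 = 192.01 → 192
  B: 84 − 7.56 = 76.44 → 76
After the shade: rgb(92, 192, 76) = #5CC04C.
Per channel, c → c + 0.8(128 − c):
  R: 92 + 0.8×(128−92) = 92 + 28.8 = 120.8 → 121
  G: 192 + 0.8×(128−192) = 192 − 51.2 = 140.8 → 141
  B: 76 + 41.6 = 117.6 → 118
rgb(121, 141, 118) = #798D76.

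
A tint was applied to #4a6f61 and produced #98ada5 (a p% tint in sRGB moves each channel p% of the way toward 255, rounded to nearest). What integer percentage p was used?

#4a6f61 is rgb(74, 111, 97); #98ada5 is rgb(152, 173, 165).
On the R channel (widest range): 152 ≈ 74 + (p/100)(255 − 74), so p ≈ 100×(152 − 74)/(255 − 74) = 7800/181 = 43.09.
p = 43 reproduces all three channels after rounding.

43%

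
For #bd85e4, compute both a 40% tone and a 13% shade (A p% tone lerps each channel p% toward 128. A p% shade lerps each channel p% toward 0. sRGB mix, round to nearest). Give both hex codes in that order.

#a583bc, #a474c6

#bd85e4 is rgb(189, 133, 228).
40% tone:
  R: 189 + 0.4×(128−189) = 189 − 24.4 = 164.6 → 165
  G: 133 − 2 = 131 → 131
  B: 228 + 0.4×(128−228) = 228 − 40 = 188 → 188
  → #a583bc
13% shade:
  R: 189 + 0.13×(0−189) = 189 − 24.57 = 164.43 → 164
  G: 133 + 0.13×(0−133) = 133 − 17.29 = 115.71 → 116
  B: 228 − 29.64 = 198.36 → 198
  → #a474c6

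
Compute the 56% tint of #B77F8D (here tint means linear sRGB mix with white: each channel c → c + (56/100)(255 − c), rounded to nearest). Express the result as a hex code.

#B77F8D is rgb(183, 127, 141).
A 56% tint moves each channel 56% toward 255:
  R: 183 + 40.32 = 223.32 → 223
  G: 127 + 71.68 = 198.68 → 199
  B: 141 + 63.84 = 204.84 → 205
rgb(223, 199, 205) = #DFC7CD.

#DFC7CD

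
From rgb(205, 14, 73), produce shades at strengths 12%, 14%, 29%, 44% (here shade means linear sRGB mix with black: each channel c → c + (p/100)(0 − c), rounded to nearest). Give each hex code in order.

#B40C40, #B00C3F, #920A34, #730829

12%: (205 − 24.6 = 180.4→180, 14 − 1.68 = 12.32→12, 73 − 8.76 = 64.24→64) → #B40C40
14%: (205 − 28.7 = 176.3→176, 14 − 1.96 = 12.04→12, 73 − 10.22 = 62.78→63) → #B00C3F
29%: (205 − 59.45 = 145.55→146, 14 − 4.06 = 9.94→10, 73 − 21.17 = 51.83→52) → #920A34
44%: (205 − 90.2 = 114.8→115, 14 − 6.16 = 7.84→8, 73 − 32.12 = 40.88→41) → #730829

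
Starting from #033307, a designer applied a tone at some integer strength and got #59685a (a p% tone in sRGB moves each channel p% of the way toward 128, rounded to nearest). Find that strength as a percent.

#033307 is rgb(3, 51, 7); #59685a is rgb(89, 104, 90).
On the R channel (widest range): 89 ≈ 3 + (p/100)(128 − 3), so p ≈ 100×(89 − 3)/(128 − 3) = 8600/125 = 68.80.
p = 69 reproduces all three channels after rounding.

69%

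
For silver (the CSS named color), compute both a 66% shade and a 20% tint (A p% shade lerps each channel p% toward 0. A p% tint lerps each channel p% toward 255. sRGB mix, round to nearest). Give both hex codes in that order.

#414141, #CDCDCD

CSS silver is rgb(192, 192, 192).
66% shade:
  R: 192 + 0.66×(0−192) = 192 − 126.72 = 65.28 → 65
  G: 192 − 126.72 = 65.28 → 65
  B: 192 + 0.66×(0−192) = 192 − 126.72 = 65.28 → 65
  → #414141
20% tint:
  R: 192 + 12.6 = 204.6 → 205
  G: 192 + 0.2×(255−192) = 192 + 12.6 = 204.6 → 205
  B: 192 + 12.6 = 204.6 → 205
  → #CDCDCD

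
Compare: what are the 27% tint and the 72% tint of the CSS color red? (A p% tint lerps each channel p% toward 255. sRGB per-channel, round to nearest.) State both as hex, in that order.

CSS red is rgb(255, 0, 0).
27% tint:
  R: 255 + 0 = 255 → 255
  G: 0 + 0.27×(255−0) = 0 + 68.85 = 68.85 → 69
  B: 0 + 0.27×(255−0) = 0 + 68.85 = 68.85 → 69
  → #FF4545
72% tint:
  R: 255 + 0.72×(255−255) = 255 + 0 = 255 → 255
  G: 0 + 0.72×(255−0) = 0 + 183.6 = 183.6 → 184
  B: 0 + 183.6 = 183.6 → 184
  → #FFB8B8

#FF4545, #FFB8B8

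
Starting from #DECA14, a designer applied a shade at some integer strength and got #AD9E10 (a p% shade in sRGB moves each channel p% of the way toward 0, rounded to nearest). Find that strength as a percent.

22%

#DECA14 is rgb(222, 202, 20); #AD9E10 is rgb(173, 158, 16).
On the R channel (widest range): 173 ≈ 222 + (p/100)(0 − 222), so p ≈ 100×(173 − 222)/(0 − 222) = -4900/-222 = 22.07.
p = 22 reproduces all three channels after rounding.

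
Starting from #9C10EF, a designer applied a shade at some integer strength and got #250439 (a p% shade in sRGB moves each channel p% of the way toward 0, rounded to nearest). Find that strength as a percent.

#9C10EF is rgb(156, 16, 239); #250439 is rgb(37, 4, 57).
On the B channel (widest range): 57 ≈ 239 + (p/100)(0 − 239), so p ≈ 100×(57 − 239)/(0 − 239) = -18200/-239 = 76.15.
p = 76 reproduces all three channels after rounding.

76%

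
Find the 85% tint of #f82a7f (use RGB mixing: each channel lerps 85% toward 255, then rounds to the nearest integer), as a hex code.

#f82a7f is rgb(248, 42, 127).
Per channel, c → c + 0.85(255 − c):
  R: 248 + 0.85×(255−248) = 248 + 5.95 = 253.95 → 254
  G: 42 + 0.85×(255−42) = 42 + 181.05 = 223.05 → 223
  B: 127 + 0.85×(255−127) = 127 + 108.8 = 235.8 → 236
rgb(254, 223, 236) = #fedfec.

#fedfec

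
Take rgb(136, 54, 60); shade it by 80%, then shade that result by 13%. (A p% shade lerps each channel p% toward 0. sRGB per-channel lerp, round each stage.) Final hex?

#170A0A

Per channel, c → c + 0.8(0 − c):
  R: 136 + 0.8×(0−136) = 136 − 108.8 = 27.2 → 27
  G: 54 + 0.8×(0−54) = 54 − 43.2 = 10.8 → 11
  B: 60 + 0.8×(0−60) = 60 − 48 = 12 → 12
After the shade: rgb(27, 11, 12) = #1B0B0C.
Lerp each channel 13% toward 0:
  R: 27 − 3.51 = 23.49 → 23
  G: 11 − 1.43 = 9.57 → 10
  B: 12 + 0.13×(0−12) = 12 − 1.56 = 10.44 → 10
rgb(23, 10, 10) = #170A0A.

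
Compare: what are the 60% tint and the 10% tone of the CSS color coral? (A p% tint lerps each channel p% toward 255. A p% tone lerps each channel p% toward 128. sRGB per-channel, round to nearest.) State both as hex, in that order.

#FFCCB9, #F27F55

CSS coral is rgb(255, 127, 80).
60% tint:
  R: 255 + 0.6×(255−255) = 255 + 0 = 255 → 255
  G: 127 + 0.6×(255−127) = 127 + 76.8 = 203.8 → 204
  B: 80 + 0.6×(255−80) = 80 + 105 = 185 → 185
  → #FFCCB9
10% tone:
  R: 255 − 12.7 = 242.3 → 242
  G: 127 + 0.1 = 127.1 → 127
  B: 80 + 0.1×(128−80) = 80 + 4.8 = 84.8 → 85
  → #F27F55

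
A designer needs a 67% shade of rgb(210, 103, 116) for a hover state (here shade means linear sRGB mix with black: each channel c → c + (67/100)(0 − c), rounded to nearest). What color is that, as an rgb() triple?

A 67% shade moves each channel 67% toward 0:
  R: 210 − 140.7 = 69.3 → 69
  G: 103 − 69.01 = 33.99 → 34
  B: 116 + 0.67×(0−116) = 116 − 77.72 = 38.28 → 38

rgb(69, 34, 38)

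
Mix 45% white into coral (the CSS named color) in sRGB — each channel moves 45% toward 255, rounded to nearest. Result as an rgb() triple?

CSS coral is rgb(255, 127, 80).
Per channel, c → c + 0.45(255 − c):
  R: 255 + 0.45×(255−255) = 255 + 0 = 255 → 255
  G: 127 + 0.45×(255−127) = 127 + 57.6 = 184.6 → 185
  B: 80 + 78.75 = 158.75 → 159

rgb(255, 185, 159)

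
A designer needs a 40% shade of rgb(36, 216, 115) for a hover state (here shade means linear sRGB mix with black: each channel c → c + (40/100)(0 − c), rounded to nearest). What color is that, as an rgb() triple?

rgb(22, 130, 69)

Per channel, c → c + 0.4(0 − c):
  R: 36 + 0.4×(0−36) = 36 − 14.4 = 21.6 → 22
  G: 216 + 0.4×(0−216) = 216 − 86.4 = 129.6 → 130
  B: 115 + 0.4×(0−115) = 115 − 46 = 69 → 69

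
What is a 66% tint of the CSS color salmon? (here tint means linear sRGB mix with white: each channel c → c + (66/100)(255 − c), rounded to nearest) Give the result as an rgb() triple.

rgb(253, 212, 207)

CSS salmon is rgb(250, 128, 114).
Lerp each channel 66% toward 255:
  R: 250 + 0.66×(255−250) = 250 + 3.3 = 253.3 → 253
  G: 128 + 83.82 = 211.82 → 212
  B: 114 + 0.66×(255−114) = 114 + 93.06 = 207.06 → 207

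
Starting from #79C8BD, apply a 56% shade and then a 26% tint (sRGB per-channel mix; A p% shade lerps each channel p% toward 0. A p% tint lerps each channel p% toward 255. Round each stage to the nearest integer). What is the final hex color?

#79C8BD is rgb(121, 200, 189).
A 56% shade moves each channel 56% toward 0:
  R: 121 + 0.56×(0−121) = 121 − 67.76 = 53.24 → 53
  G: 200 + 0.56×(0−200) = 200 − 112 = 88 → 88
  B: 189 − 105.84 = 83.16 → 83
After the shade: rgb(53, 88, 83) = #355853.
Per channel, c → c + 0.26(255 − c):
  R: 53 + 52.52 = 105.52 → 106
  G: 88 + 0.26×(255−88) = 88 + 43.42 = 131.42 → 131
  B: 83 + 0.26×(255−83) = 83 + 44.72 = 127.72 → 128
rgb(106, 131, 128) = #6A8380.

#6A8380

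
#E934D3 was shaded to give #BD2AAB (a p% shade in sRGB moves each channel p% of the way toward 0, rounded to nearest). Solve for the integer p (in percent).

#E934D3 is rgb(233, 52, 211); #BD2AAB is rgb(189, 42, 171).
On the R channel (widest range): 189 ≈ 233 + (p/100)(0 − 233), so p ≈ 100×(189 − 233)/(0 − 233) = -4400/-233 = 18.88.
p = 19 reproduces all three channels after rounding.

19%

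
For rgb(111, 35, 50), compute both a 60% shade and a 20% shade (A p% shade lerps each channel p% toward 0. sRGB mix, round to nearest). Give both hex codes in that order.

60% shade:
  R: 111 + 0.6×(0−111) = 111 − 66.6 = 44.4 → 44
  G: 35 − 21 = 14 → 14
  B: 50 + 0.6×(0−50) = 50 − 30 = 20 → 20
  → #2C0E14
20% shade:
  R: 111 − 22.2 = 88.8 → 89
  G: 35 + 0.2×(0−35) = 35 − 7 = 28 → 28
  B: 50 + 0.2×(0−50) = 50 − 10 = 40 → 40
  → #591C28

#2C0E14, #591C28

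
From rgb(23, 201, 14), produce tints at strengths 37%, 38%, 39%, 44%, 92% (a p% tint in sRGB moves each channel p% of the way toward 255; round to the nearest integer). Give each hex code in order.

37%: (23 + 85.84 = 108.84→109, 201 + 19.98 = 220.98→221, 14 + 89.17 = 103.17→103) → #6ddd67
38%: (23 + 88.16 = 111.16→111, 201 + 20.52 = 221.52→222, 14 + 91.58 = 105.58→106) → #6fde6a
39%: (23 + 90.48 = 113.48→113, 201 + 21.06 = 222.06→222, 14 + 93.99 = 107.99→108) → #71de6c
44%: (23 + 102.08 = 125.08→125, 201 + 23.76 = 224.76→225, 14 + 106.04 = 120.04→120) → #7de178
92%: (23 + 213.44 = 236.44→236, 201 + 49.68 = 250.68→251, 14 + 221.72 = 235.72→236) → #ecfbec

#6ddd67, #6fde6a, #71de6c, #7de178, #ecfbec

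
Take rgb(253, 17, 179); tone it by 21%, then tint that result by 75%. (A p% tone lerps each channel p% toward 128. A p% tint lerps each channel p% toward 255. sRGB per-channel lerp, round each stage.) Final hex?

Per channel, c → c + 0.21(128 − c):
  R: 253 + 0.21×(128−253) = 253 − 26.25 = 226.75 → 227
  G: 17 + 0.21×(128−17) = 17 + 23.31 = 40.31 → 40
  B: 179 + 0.21×(128−179) = 179 − 10.71 = 168.29 → 168
After the tone: rgb(227, 40, 168) = #E328A8.
Lerp each channel 75% toward 255:
  R: 227 + 0.75×(255−227) = 227 + 21 = 248 → 248
  G: 40 + 0.75×(255−40) = 40 + 161.25 = 201.25 → 201
  B: 168 + 65.25 = 233.25 → 233
rgb(248, 201, 233) = #F8C9E9.

#F8C9E9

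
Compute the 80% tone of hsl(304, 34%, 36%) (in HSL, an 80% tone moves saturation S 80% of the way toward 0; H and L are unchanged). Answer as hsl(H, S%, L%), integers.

S moves 80% from 34 toward 0: 34 − 27.2 = 6.8 → 7.
H and L are unchanged.

hsl(304, 7%, 36%)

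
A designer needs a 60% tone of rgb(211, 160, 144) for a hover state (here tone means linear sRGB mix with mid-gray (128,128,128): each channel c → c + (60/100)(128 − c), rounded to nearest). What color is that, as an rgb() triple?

A 60% tone moves each channel 60% toward 128:
  R: 211 + 0.6×(128−211) = 211 − 49.8 = 161.2 → 161
  G: 160 + 0.6×(128−160) = 160 − 19.2 = 140.8 → 141
  B: 144 − 9.6 = 134.4 → 134

rgb(161, 141, 134)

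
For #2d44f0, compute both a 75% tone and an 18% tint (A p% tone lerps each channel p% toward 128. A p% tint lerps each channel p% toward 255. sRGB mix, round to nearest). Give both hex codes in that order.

#2d44f0 is rgb(45, 68, 240).
75% tone:
  R: 45 + 62.25 = 107.25 → 107
  G: 68 + 0.75×(128−68) = 68 + 45 = 113 → 113
  B: 240 + 0.75×(128−240) = 240 − 84 = 156 → 156
  → #6b719c
18% tint:
  R: 45 + 0.18×(255−45) = 45 + 37.8 = 82.8 → 83
  G: 68 + 0.18×(255−68) = 68 + 33.66 = 101.66 → 102
  B: 240 + 0.18×(255−240) = 240 + 2.7 = 242.7 → 243
  → #5366f3

#6b719c, #5366f3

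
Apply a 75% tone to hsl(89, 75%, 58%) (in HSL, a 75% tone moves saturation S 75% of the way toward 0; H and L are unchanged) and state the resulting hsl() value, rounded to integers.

S moves 75% from 75 toward 0: 75 − 56.25 = 18.75 → 19.
H and L are unchanged.

hsl(89, 19%, 58%)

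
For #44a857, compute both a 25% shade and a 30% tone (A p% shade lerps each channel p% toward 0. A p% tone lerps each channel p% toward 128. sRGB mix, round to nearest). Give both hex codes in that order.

#44a857 is rgb(68, 168, 87).
25% shade:
  R: 68 + 0.25×(0−68) = 68 − 17 = 51 → 51
  G: 168 + 0.25×(0−168) = 168 − 42 = 126 → 126
  B: 87 + 0.25×(0−87) = 87 − 21.75 = 65.25 → 65
  → #337e41
30% tone:
  R: 68 + 0.3×(128−68) = 68 + 18 = 86 → 86
  G: 168 − 12 = 156 → 156
  B: 87 + 0.3×(128−87) = 87 + 12.3 = 99.3 → 99
  → #569c63

#337e41, #569c63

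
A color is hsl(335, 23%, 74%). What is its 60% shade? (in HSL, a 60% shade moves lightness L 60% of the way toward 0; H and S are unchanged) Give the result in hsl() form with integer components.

hsl(335, 23%, 30%)

L moves 60% from 74 toward 0: 74 − 44.4 = 29.6 → 30.
H and S are unchanged.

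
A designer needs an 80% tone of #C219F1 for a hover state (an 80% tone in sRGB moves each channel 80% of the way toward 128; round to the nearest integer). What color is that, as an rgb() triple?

#C219F1 is rgb(194, 25, 241).
An 80% tone moves each channel 80% toward 128:
  R: 194 + 0.8×(128−194) = 194 − 52.8 = 141.2 → 141
  G: 25 + 0.8×(128−25) = 25 + 82.4 = 107.4 → 107
  B: 241 + 0.8×(128−241) = 241 − 90.4 = 150.6 → 151

rgb(141, 107, 151)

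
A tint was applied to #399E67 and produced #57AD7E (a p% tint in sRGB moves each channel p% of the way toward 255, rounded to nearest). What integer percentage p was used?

#399E67 is rgb(57, 158, 103); #57AD7E is rgb(87, 173, 126).
On the R channel (widest range): 87 ≈ 57 + (p/100)(255 − 57), so p ≈ 100×(87 − 57)/(255 − 57) = 3000/198 = 15.15.
p = 15 reproduces all three channels after rounding.

15%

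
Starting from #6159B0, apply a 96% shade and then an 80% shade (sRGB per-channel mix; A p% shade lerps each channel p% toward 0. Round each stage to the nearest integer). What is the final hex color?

#6159B0 is rgb(97, 89, 176).
Per channel, c → c + 0.96(0 − c):
  R: 97 + 0.96×(0−97) = 97 − 93.12 = 3.88 → 4
  G: 89 + 0.96×(0−89) = 89 − 85.44 = 3.56 → 4
  B: 176 + 0.96×(0−176) = 176 − 168.96 = 7.04 → 7
After the shade: rgb(4, 4, 7) = #040407.
Lerp each channel 80% toward 0:
  R: 4 − 3.2 = 0.8 → 1
  G: 4 + 0.8×(0−4) = 4 − 3.2 = 0.8 → 1
  B: 7 + 0.8×(0−7) = 7 − 5.6 = 1.4 → 1
rgb(1, 1, 1) = #010101.

#010101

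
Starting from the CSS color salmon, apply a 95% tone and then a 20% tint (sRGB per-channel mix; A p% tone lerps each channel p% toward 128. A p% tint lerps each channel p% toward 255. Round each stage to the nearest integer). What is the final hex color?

#9e9999

CSS salmon is rgb(250, 128, 114).
Lerp each channel 95% toward 128:
  R: 250 + 0.95×(128−250) = 250 − 115.9 = 134.1 → 134
  G: 128 + 0 = 128 → 128
  B: 114 + 0.95×(128−114) = 114 + 13.3 = 127.3 → 127
After the tone: rgb(134, 128, 127) = #86807f.
A 20% tint moves each channel 20% toward 255:
  R: 134 + 0.2×(255−134) = 134 + 24.2 = 158.2 → 158
  G: 128 + 0.2×(255−128) = 128 + 25.4 = 153.4 → 153
  B: 127 + 0.2×(255−127) = 127 + 25.6 = 152.6 → 153
rgb(158, 153, 153) = #9e9999.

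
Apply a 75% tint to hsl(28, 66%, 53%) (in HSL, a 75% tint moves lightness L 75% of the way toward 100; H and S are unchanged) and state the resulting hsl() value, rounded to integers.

L moves 75% from 53 toward 100: 53 + 35.25 = 88.25 → 88.
H and S are unchanged.

hsl(28, 66%, 88%)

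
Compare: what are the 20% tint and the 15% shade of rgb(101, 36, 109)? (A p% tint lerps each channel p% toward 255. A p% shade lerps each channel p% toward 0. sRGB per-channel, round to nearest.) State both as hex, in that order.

20% tint:
  R: 101 + 30.8 = 131.8 → 132
  G: 36 + 0.2×(255−36) = 36 + 43.8 = 79.8 → 80
  B: 109 + 0.2×(255−109) = 109 + 29.2 = 138.2 → 138
  → #84508A
15% shade:
  R: 101 − 15.15 = 85.85 → 86
  G: 36 − 5.4 = 30.6 → 31
  B: 109 − 16.35 = 92.65 → 93
  → #561F5D

#84508A, #561F5D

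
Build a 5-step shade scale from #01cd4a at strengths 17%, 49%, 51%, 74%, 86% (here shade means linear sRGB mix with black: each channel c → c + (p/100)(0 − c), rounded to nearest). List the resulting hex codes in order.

#01cd4a is rgb(1, 205, 74).
17%: (1→1, 205 − 34.85 = 170.15→170, 74 − 12.58 = 61.42→61) → #01aa3d
49%: (1→1, 205 − 100.45 = 104.55→105, 74 − 36.26 = 37.74→38) → #016926
51%: (1 − 0.51 = 0.49→0, 205 − 104.55 = 100.45→100, 74 − 37.74 = 36.26→36) → #006424
74%: (1 − 0.74 = 0.26→0, 205 − 151.7 = 53.3→53, 74 − 54.76 = 19.24→19) → #003513
86%: (1 − 0.86 = 0.14→0, 205 − 176.3 = 28.7→29, 74 − 63.64 = 10.36→10) → #001d0a

#01aa3d, #016926, #006424, #003513, #001d0a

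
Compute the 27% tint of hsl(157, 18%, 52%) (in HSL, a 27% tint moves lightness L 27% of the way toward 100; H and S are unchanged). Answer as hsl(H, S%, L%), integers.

L moves 27% from 52 toward 100: 52 + 12.96 = 64.96 → 65.
H and S are unchanged.

hsl(157, 18%, 65%)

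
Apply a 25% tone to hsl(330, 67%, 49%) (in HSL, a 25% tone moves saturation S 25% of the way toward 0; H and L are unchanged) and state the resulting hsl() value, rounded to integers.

S moves 25% from 67 toward 0: 67 − 16.75 = 50.25 → 50.
H and L are unchanged.

hsl(330, 50%, 49%)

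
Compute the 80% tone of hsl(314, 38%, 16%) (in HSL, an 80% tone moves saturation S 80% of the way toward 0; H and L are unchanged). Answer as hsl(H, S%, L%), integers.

hsl(314, 8%, 16%)

S moves 80% from 38 toward 0: 38 − 30.4 = 7.6 → 8.
H and L are unchanged.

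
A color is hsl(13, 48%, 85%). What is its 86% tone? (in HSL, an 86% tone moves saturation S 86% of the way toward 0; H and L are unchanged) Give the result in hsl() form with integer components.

S moves 86% from 48 toward 0: 48 − 41.28 = 6.72 → 7.
H and L are unchanged.

hsl(13, 7%, 85%)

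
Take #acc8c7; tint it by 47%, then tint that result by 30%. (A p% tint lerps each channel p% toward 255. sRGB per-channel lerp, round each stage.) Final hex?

#acc8c7 is rgb(172, 200, 199).
Lerp each channel 47% toward 255:
  R: 172 + 0.47×(255−172) = 172 + 39.01 = 211.01 → 211
  G: 200 + 0.47×(255−200) = 200 + 25.85 = 225.85 → 226
  B: 199 + 26.32 = 225.32 → 225
After the tint: rgb(211, 226, 225) = #d3e2e1.
Per channel, c → c + 0.3(255 − c):
  R: 211 + 0.3×(255−211) = 211 + 13.2 = 224.2 → 224
  G: 226 + 0.3×(255−226) = 226 + 8.7 = 234.7 → 235
  B: 225 + 0.3×(255−225) = 225 + 9 = 234 → 234
rgb(224, 235, 234) = #e0ebea.

#e0ebea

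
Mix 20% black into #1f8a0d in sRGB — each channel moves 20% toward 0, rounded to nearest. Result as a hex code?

#1f8a0d is rgb(31, 138, 13).
Lerp each channel 20% toward 0:
  R: 31 + 0.2×(0−31) = 31 − 6.2 = 24.8 → 25
  G: 138 − 27.6 = 110.4 → 110
  B: 13 + 0.2×(0−13) = 13 − 2.6 = 10.4 → 10
rgb(25, 110, 10) = #196e0a.

#196e0a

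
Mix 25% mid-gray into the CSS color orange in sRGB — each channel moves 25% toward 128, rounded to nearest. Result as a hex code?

#DF9C20

CSS orange is rgb(255, 165, 0).
Per channel, c → c + 0.25(128 − c):
  R: 255 − 31.75 = 223.25 → 223
  G: 165 + 0.25×(128−165) = 165 − 9.25 = 155.75 → 156
  B: 0 + 32 = 32 → 32
rgb(223, 156, 32) = #DF9C20.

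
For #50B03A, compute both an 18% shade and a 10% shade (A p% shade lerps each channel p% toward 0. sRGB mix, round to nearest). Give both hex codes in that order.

#429030, #489E34

#50B03A is rgb(80, 176, 58).
18% shade:
  R: 80 + 0.18×(0−80) = 80 − 14.4 = 65.6 → 66
  G: 176 − 31.68 = 144.32 → 144
  B: 58 + 0.18×(0−58) = 58 − 10.44 = 47.56 → 48
  → #429030
10% shade:
  R: 80 + 0.1×(0−80) = 80 − 8 = 72 → 72
  G: 176 − 17.6 = 158.4 → 158
  B: 58 + 0.1×(0−58) = 58 − 5.8 = 52.2 → 52
  → #489E34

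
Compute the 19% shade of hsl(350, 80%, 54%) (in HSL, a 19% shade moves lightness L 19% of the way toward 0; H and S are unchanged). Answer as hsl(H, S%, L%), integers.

hsl(350, 80%, 44%)

L moves 19% from 54 toward 0: 54 − 10.26 = 43.74 → 44.
H and S are unchanged.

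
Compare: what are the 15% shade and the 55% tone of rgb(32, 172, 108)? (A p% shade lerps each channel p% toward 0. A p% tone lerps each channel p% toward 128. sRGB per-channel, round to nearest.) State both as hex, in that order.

15% shade:
  R: 32 − 4.8 = 27.2 → 27
  G: 172 − 25.8 = 146.2 → 146
  B: 108 − 16.2 = 91.8 → 92
  → #1b925c
55% tone:
  R: 32 + 0.55×(128−32) = 32 + 52.8 = 84.8 → 85
  G: 172 − 24.2 = 147.8 → 148
  B: 108 + 11 = 119 → 119
  → #559477

#1b925c, #559477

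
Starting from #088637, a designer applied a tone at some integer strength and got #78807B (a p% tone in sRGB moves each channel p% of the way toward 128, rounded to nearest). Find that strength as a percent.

93%

#088637 is rgb(8, 134, 55); #78807B is rgb(120, 128, 123).
On the R channel (widest range): 120 ≈ 8 + (p/100)(128 − 8), so p ≈ 100×(120 − 8)/(128 − 8) = 11200/120 = 93.33.
p = 93 reproduces all three channels after rounding.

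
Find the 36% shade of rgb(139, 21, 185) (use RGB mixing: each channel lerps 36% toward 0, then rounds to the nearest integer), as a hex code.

#590d76

Lerp each channel 36% toward 0:
  R: 139 − 50.04 = 88.96 → 89
  G: 21 + 0.36×(0−21) = 21 − 7.56 = 13.44 → 13
  B: 185 − 66.6 = 118.4 → 118
rgb(89, 13, 118) = #590d76.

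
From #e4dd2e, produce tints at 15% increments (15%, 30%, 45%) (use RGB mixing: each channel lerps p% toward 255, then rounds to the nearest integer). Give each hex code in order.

#e8e24d, #ece76d, #f0ec8c

#e4dd2e is rgb(228, 221, 46).
15%: (228 + 4.05 = 232.05→232, 221 + 5.1 = 226.1→226, 46 + 31.35 = 77.35→77) → #e8e24d
30%: (228 + 8.1 = 236.1→236, 221 + 10.2 = 231.2→231, 46 + 62.7 = 108.7→109) → #ece76d
45%: (228 + 12.15 = 240.15→240, 221 + 15.3 = 236.3→236, 46 + 94.05 = 140.05→140) → #f0ec8c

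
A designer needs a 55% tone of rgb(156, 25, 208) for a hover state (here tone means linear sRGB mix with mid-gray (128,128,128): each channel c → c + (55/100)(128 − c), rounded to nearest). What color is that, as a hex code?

Per channel, c → c + 0.55(128 − c):
  R: 156 + 0.55×(128−156) = 156 − 15.4 = 140.6 → 141
  G: 25 + 0.55×(128−25) = 25 + 56.65 = 81.65 → 82
  B: 208 + 0.55×(128−208) = 208 − 44 = 164 → 164
rgb(141, 82, 164) = #8d52a4.

#8d52a4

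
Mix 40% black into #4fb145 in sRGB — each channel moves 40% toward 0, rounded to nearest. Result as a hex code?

#2f6a29

#4fb145 is rgb(79, 177, 69).
Lerp each channel 40% toward 0:
  R: 79 + 0.4×(0−79) = 79 − 31.6 = 47.4 → 47
  G: 177 + 0.4×(0−177) = 177 − 70.8 = 106.2 → 106
  B: 69 + 0.4×(0−69) = 69 − 27.6 = 41.4 → 41
rgb(47, 106, 41) = #2f6a29.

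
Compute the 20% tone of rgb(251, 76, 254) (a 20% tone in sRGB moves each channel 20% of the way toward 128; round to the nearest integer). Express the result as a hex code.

Lerp each channel 20% toward 128:
  R: 251 + 0.2×(128−251) = 251 − 24.6 = 226.4 → 226
  G: 76 + 10.4 = 86.4 → 86
  B: 254 + 0.2×(128−254) = 254 − 25.2 = 228.8 → 229
rgb(226, 86, 229) = #E256E5.

#E256E5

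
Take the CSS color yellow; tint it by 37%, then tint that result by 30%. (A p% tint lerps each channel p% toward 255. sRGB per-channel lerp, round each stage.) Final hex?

#ffff8e

CSS yellow is rgb(255, 255, 0).
Per channel, c → c + 0.37(255 − c):
  R: 255 + 0.37×(255−255) = 255 + 0 = 255 → 255
  G: 255 + 0.37×(255−255) = 255 + 0 = 255 → 255
  B: 0 + 0.37×(255−0) = 0 + 94.35 = 94.35 → 94
After the tint: rgb(255, 255, 94) = #ffff5e.
A 30% tint moves each channel 30% toward 255:
  R: 255 + 0 = 255 → 255
  G: 255 + 0 = 255 → 255
  B: 94 + 48.3 = 142.3 → 142
rgb(255, 255, 142) = #ffff8e.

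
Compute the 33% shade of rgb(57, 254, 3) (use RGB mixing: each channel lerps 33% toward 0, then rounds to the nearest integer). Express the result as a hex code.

A 33% shade moves each channel 33% toward 0:
  R: 57 + 0.33×(0−57) = 57 − 18.81 = 38.19 → 38
  G: 254 − 83.82 = 170.18 → 170
  B: 3 + 0.33×(0−3) = 3 − 0.99 = 2.01 → 2
rgb(38, 170, 2) = #26aa02.

#26aa02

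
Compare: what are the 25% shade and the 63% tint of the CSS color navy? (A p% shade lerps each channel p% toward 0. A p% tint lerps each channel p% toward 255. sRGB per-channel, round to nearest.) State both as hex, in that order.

#000060, #a1a1d0

CSS navy is rgb(0, 0, 128).
25% shade:
  R: 0 + 0.25×(0−0) = 0 + 0 = 0 → 0
  G: 0 + 0 = 0 → 0
  B: 128 − 32 = 96 → 96
  → #000060
63% tint:
  R: 0 + 160.65 = 160.65 → 161
  G: 0 + 0.63×(255−0) = 0 + 160.65 = 160.65 → 161
  B: 128 + 80.01 = 208.01 → 208
  → #a1a1d0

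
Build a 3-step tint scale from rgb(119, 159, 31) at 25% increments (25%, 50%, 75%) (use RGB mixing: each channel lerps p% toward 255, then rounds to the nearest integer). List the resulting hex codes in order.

#99B757, #BBCF8F, #DDE7C7

25%: (119 + 34 = 153→153, 159 + 24 = 183→183, 31 + 56 = 87→87) → #99B757
50%: (119 + 68 = 187→187, 159 + 48 = 207→207, 31 + 112 = 143→143) → #BBCF8F
75%: (119 + 102 = 221→221, 159 + 72 = 231→231, 31 + 168 = 199→199) → #DDE7C7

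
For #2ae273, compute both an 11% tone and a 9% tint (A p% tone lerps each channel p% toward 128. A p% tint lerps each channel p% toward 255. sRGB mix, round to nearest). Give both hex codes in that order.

#2ae273 is rgb(42, 226, 115).
11% tone:
  R: 42 + 9.46 = 51.46 → 51
  G: 226 + 0.11×(128−226) = 226 − 10.78 = 215.22 → 215
  B: 115 + 1.43 = 116.43 → 116
  → #33d774
9% tint:
  R: 42 + 19.17 = 61.17 → 61
  G: 226 + 0.09×(255−226) = 226 + 2.61 = 228.61 → 229
  B: 115 + 0.09×(255−115) = 115 + 12.6 = 127.6 → 128
  → #3de580

#33d774, #3de580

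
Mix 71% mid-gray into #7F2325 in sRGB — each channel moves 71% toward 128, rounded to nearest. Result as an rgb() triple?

#7F2325 is rgb(127, 35, 37).
Lerp each channel 71% toward 128:
  R: 127 + 0.71×(128−127) = 127 + 0.71 = 127.71 → 128
  G: 35 + 0.71×(128−35) = 35 + 66.03 = 101.03 → 101
  B: 37 + 0.71×(128−37) = 37 + 64.61 = 101.61 → 102

rgb(128, 101, 102)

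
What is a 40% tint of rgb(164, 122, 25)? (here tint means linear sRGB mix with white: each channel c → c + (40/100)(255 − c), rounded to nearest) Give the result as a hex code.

A 40% tint moves each channel 40% toward 255:
  R: 164 + 0.4×(255−164) = 164 + 36.4 = 200.4 → 200
  G: 122 + 53.2 = 175.2 → 175
  B: 25 + 0.4×(255−25) = 25 + 92 = 117 → 117
rgb(200, 175, 117) = #C8AF75.

#C8AF75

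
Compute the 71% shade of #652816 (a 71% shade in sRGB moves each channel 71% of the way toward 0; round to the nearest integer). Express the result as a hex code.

#1D0C06

#652816 is rgb(101, 40, 22).
Per channel, c → c + 0.71(0 − c):
  R: 101 + 0.71×(0−101) = 101 − 71.71 = 29.29 → 29
  G: 40 + 0.71×(0−40) = 40 − 28.4 = 11.6 → 12
  B: 22 + 0.71×(0−22) = 22 − 15.62 = 6.38 → 6
rgb(29, 12, 6) = #1D0C06.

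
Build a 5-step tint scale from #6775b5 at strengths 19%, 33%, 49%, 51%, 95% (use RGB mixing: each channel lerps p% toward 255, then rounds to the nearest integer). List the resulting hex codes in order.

#848fc3, #99a3cd, #b1b9d9, #b5bbdb, #f7f8fb

#6775b5 is rgb(103, 117, 181).
19%: (103 + 28.88 = 131.88→132, 117 + 26.22 = 143.22→143, 181 + 14.06 = 195.06→195) → #848fc3
33%: (103 + 50.16 = 153.16→153, 117 + 45.54 = 162.54→163, 181 + 24.42 = 205.42→205) → #99a3cd
49%: (103 + 74.48 = 177.48→177, 117 + 67.62 = 184.62→185, 181 + 36.26 = 217.26→217) → #b1b9d9
51%: (103 + 77.52 = 180.52→181, 117 + 70.38 = 187.38→187, 181 + 37.74 = 218.74→219) → #b5bbdb
95%: (103 + 144.4 = 247.4→247, 117 + 131.1 = 248.1→248, 181 + 70.3 = 251.3→251) → #f7f8fb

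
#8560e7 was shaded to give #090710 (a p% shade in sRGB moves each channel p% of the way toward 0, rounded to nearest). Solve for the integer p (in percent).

#8560e7 is rgb(133, 96, 231); #090710 is rgb(9, 7, 16).
On the B channel (widest range): 16 ≈ 231 + (p/100)(0 − 231), so p ≈ 100×(16 − 231)/(0 − 231) = -21500/-231 = 93.07.
p = 93 reproduces all three channels after rounding.

93%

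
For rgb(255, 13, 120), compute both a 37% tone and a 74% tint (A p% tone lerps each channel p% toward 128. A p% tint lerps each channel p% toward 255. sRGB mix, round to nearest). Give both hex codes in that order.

#d0387b, #ffc0dc

37% tone:
  R: 255 − 46.99 = 208.01 → 208
  G: 13 + 0.37×(128−13) = 13 + 42.55 = 55.55 → 56
  B: 120 + 2.96 = 122.96 → 123
  → #d0387b
74% tint:
  R: 255 + 0.74×(255−255) = 255 + 0 = 255 → 255
  G: 13 + 179.08 = 192.08 → 192
  B: 120 + 0.74×(255−120) = 120 + 99.9 = 219.9 → 220
  → #ffc0dc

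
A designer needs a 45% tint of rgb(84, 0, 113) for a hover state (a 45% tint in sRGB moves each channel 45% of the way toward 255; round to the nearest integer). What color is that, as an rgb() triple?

rgb(161, 115, 177)

A 45% tint moves each channel 45% toward 255:
  R: 84 + 76.95 = 160.95 → 161
  G: 0 + 0.45×(255−0) = 0 + 114.75 = 114.75 → 115
  B: 113 + 63.9 = 176.9 → 177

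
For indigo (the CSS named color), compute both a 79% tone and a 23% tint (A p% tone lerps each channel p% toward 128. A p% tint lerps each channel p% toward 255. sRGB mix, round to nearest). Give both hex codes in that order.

#756580, #743b9f

CSS indigo is rgb(75, 0, 130).
79% tone:
  R: 75 + 0.79×(128−75) = 75 + 41.87 = 116.87 → 117
  G: 0 + 101.12 = 101.12 → 101
  B: 130 − 1.58 = 128.42 → 128
  → #756580
23% tint:
  R: 75 + 41.4 = 116.4 → 116
  G: 0 + 58.65 = 58.65 → 59
  B: 130 + 0.23×(255−130) = 130 + 28.75 = 158.75 → 159
  → #743b9f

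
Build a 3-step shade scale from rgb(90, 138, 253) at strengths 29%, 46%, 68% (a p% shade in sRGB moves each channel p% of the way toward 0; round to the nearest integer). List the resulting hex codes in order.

29%: (90 − 26.1 = 63.9→64, 138 − 40.02 = 97.98→98, 253 − 73.37 = 179.63→180) → #4062b4
46%: (90 − 41.4 = 48.6→49, 138 − 63.48 = 74.52→75, 253 − 116.38 = 136.62→137) → #314b89
68%: (90 − 61.2 = 28.8→29, 138 − 93.84 = 44.16→44, 253 − 172.04 = 80.96→81) → #1d2c51

#4062b4, #314b89, #1d2c51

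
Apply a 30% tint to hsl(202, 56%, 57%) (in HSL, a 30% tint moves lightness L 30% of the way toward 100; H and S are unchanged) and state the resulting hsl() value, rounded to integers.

hsl(202, 56%, 70%)

L moves 30% from 57 toward 100: 57 + 12.9 = 69.9 → 70.
H and S are unchanged.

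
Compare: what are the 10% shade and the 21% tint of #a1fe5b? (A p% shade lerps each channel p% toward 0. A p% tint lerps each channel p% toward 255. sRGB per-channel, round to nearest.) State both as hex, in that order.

#91e552, #b5fe7d

#a1fe5b is rgb(161, 254, 91).
10% shade:
  R: 161 + 0.1×(0−161) = 161 − 16.1 = 144.9 → 145
  G: 254 − 25.4 = 228.6 → 229
  B: 91 + 0.1×(0−91) = 91 − 9.1 = 81.9 → 82
  → #91e552
21% tint:
  R: 161 + 0.21×(255−161) = 161 + 19.74 = 180.74 → 181
  G: 254 + 0.21 = 254.21 → 254
  B: 91 + 0.21×(255−91) = 91 + 34.44 = 125.44 → 125
  → #b5fe7d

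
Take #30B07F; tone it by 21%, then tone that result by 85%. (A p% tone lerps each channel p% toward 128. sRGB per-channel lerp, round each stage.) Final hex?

#30B07F is rgb(48, 176, 127).
Per channel, c → c + 0.21(128 − c):
  R: 48 + 16.8 = 64.8 → 65
  G: 176 − 10.08 = 165.92 → 166
  B: 127 + 0.21 = 127.21 → 127
After the tone: rgb(65, 166, 127) = #41A67F.
Per channel, c → c + 0.85(128 − c):
  R: 65 + 0.85×(128−65) = 65 + 53.55 = 118.55 → 119
  G: 166 + 0.85×(128−166) = 166 − 32.3 = 133.7 → 134
  B: 127 + 0.85×(128−127) = 127 + 0.85 = 127.85 → 128
rgb(119, 134, 128) = #778680.

#778680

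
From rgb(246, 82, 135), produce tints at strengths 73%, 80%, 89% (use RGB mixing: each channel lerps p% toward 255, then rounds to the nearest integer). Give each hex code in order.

#fdd0df, #fddce7, #feecf2

73%: (246 + 6.57 = 252.57→253, 82 + 126.29 = 208.29→208, 135 + 87.6 = 222.6→223) → #fdd0df
80%: (246 + 7.2 = 253.2→253, 82 + 138.4 = 220.4→220, 135 + 96 = 231→231) → #fddce7
89%: (246 + 8.01 = 254.01→254, 82 + 153.97 = 235.97→236, 135 + 106.8 = 241.8→242) → #feecf2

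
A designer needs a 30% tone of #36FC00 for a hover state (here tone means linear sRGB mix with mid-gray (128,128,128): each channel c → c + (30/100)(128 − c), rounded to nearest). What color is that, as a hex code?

#36FC00 is rgb(54, 252, 0).
A 30% tone moves each channel 30% toward 128:
  R: 54 + 22.2 = 76.2 → 76
  G: 252 + 0.3×(128−252) = 252 − 37.2 = 214.8 → 215
  B: 0 + 38.4 = 38.4 → 38
rgb(76, 215, 38) = #4CD726.

#4CD726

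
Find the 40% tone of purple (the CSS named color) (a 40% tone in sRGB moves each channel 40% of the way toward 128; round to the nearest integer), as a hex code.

#803380

CSS purple is rgb(128, 0, 128).
Lerp each channel 40% toward 128:
  R: 128 + 0.4×(128−128) = 128 + 0 = 128 → 128
  G: 0 + 0.4×(128−0) = 0 + 51.2 = 51.2 → 51
  B: 128 + 0.4×(128−128) = 128 + 0 = 128 → 128
rgb(128, 51, 128) = #803380.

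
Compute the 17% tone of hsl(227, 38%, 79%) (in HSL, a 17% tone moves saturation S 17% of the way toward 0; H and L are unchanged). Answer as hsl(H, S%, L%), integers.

hsl(227, 32%, 79%)

S moves 17% from 38 toward 0: 38 − 6.46 = 31.54 → 32.
H and L are unchanged.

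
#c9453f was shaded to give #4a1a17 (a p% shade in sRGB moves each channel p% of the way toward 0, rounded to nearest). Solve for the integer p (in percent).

63%

#c9453f is rgb(201, 69, 63); #4a1a17 is rgb(74, 26, 23).
On the R channel (widest range): 74 ≈ 201 + (p/100)(0 − 201), so p ≈ 100×(74 − 201)/(0 − 201) = -12700/-201 = 63.18.
p = 63 reproduces all three channels after rounding.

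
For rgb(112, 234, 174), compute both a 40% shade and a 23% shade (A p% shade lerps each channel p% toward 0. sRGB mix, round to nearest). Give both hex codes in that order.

40% shade:
  R: 112 − 44.8 = 67.2 → 67
  G: 234 − 93.6 = 140.4 → 140
  B: 174 − 69.6 = 104.4 → 104
  → #438C68
23% shade:
  R: 112 + 0.23×(0−112) = 112 − 25.76 = 86.24 → 86
  G: 234 + 0.23×(0−234) = 234 − 53.82 = 180.18 → 180
  B: 174 + 0.23×(0−174) = 174 − 40.02 = 133.98 → 134
  → #56B486

#438C68, #56B486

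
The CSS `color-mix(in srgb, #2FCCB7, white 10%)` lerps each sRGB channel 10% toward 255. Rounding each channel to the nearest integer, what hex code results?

#44D1BE

#2FCCB7 is rgb(47, 204, 183).
Lerp each channel 10% toward 255:
  R: 47 + 0.1×(255−47) = 47 + 20.8 = 67.8 → 68
  G: 204 + 5.1 = 209.1 → 209
  B: 183 + 7.2 = 190.2 → 190
rgb(68, 209, 190) = #44D1BE.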